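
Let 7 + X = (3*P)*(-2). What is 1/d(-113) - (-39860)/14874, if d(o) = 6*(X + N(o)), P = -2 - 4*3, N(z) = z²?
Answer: 512044039/191071404 ≈ 2.6799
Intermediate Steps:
P = -14 (P = -2 - 12 = -14)
X = 77 (X = -7 + (3*(-14))*(-2) = -7 - 42*(-2) = -7 + 84 = 77)
d(o) = 462 + 6*o² (d(o) = 6*(77 + o²) = 462 + 6*o²)
1/d(-113) - (-39860)/14874 = 1/(462 + 6*(-113)²) - (-39860)/14874 = 1/(462 + 6*12769) - (-39860)/14874 = 1/(462 + 76614) - 1*(-19930/7437) = 1/77076 + 19930/7437 = 512044039/191071404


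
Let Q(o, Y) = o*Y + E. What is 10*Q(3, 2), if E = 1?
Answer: 70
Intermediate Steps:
Q(o, Y) = 1 + Y*o (Q(o, Y) = o*Y + 1 = Y*o + 1 = 1 + Y*o)
10*Q(3, 2) = 10*(1 + 2*3) = 10*(1 + 6) = 10*7 = 70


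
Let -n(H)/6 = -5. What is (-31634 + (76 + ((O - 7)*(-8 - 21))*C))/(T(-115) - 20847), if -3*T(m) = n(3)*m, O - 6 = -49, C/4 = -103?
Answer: 628958/19697 ≈ 31.932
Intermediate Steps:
C = -412 (C = 4*(-103) = -412)
O = -43 (O = 6 - 49 = -43)
n(H) = 30 (n(H) = -6*(-5) = 30)
T(m) = -10*m
(-31634 + (76 + ((O - 7)*(-8 - 21))*C))/(T(-115) - 20847) = (-31634 + (76 + ((-43 - 7)*(-8 - 21))*(-412)))/(-10*(-115) - 20847) = (-31634 + (76 - 50*(-29)*(-412)))/(1150 - 20847) = (-31634 + (76 + 1450*(-412)))/(-19697) = (-31634 + (76 - 597400))*(-1/19697) = (-31634 - 597324)*(-1/19697) = -628958*(-1/19697) = 628958/19697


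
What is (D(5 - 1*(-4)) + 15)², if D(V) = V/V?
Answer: 256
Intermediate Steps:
D(V) = 1
(D(5 - 1*(-4)) + 15)² = (1 + 15)² = 16² = 256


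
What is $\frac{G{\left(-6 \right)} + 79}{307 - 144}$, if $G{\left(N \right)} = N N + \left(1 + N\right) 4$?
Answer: $\frac{95}{163} \approx 0.58282$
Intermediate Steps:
$G{\left(N \right)} = 4 + N^{2} + 4 N$ ($G{\left(N \right)} = N^{2} + \left(4 + 4 N\right) = 4 + N^{2} + 4 N$)
$\frac{G{\left(-6 \right)} + 79}{307 - 144} = \frac{\left(4 + \left(-6\right)^{2} + 4 \left(-6\right)\right) + 79}{307 - 144} = \frac{\left(4 + 36 - 24\right) + 79}{163} = \left(16 + 79\right) \frac{1}{163} = 95 \cdot \frac{1}{163} = \frac{95}{163}$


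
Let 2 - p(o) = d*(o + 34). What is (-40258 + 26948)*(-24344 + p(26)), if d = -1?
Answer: 323193420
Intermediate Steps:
p(o) = 36 + o (p(o) = 2 - (-1)*(o + 34) = 2 - (-1)*(34 + o) = 2 - (-34 - o) = 2 + (34 + o) = 36 + o)
(-40258 + 26948)*(-24344 + p(26)) = (-40258 + 26948)*(-24344 + (36 + 26)) = -13310*(-24344 + 62) = -13310*(-24282) = 323193420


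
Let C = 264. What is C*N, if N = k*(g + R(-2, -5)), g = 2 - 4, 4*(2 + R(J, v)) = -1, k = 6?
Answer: -6732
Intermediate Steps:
R(J, v) = -9/4 (R(J, v) = -2 + (¼)*(-1) = -2 - ¼ = -9/4)
g = -2
N = -51/2 (N = 6*(-2 - 9/4) = 6*(-17/4) = -51/2 ≈ -25.500)
C*N = 264*(-51/2) = -6732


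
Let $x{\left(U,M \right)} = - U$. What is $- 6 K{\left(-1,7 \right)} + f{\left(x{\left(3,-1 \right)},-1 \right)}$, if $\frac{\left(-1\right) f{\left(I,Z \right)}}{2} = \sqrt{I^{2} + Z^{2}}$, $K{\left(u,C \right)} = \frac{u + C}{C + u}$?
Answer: $-6 - 2 \sqrt{10} \approx -12.325$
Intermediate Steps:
$K{\left(u,C \right)} = 1$ ($K{\left(u,C \right)} = \frac{C + u}{C + u} = 1$)
$f{\left(I,Z \right)} = - 2 \sqrt{I^{2} + Z^{2}}$
$- 6 K{\left(-1,7 \right)} + f{\left(x{\left(3,-1 \right)},-1 \right)} = \left(-6\right) 1 - 2 \sqrt{\left(\left(-1\right) 3\right)^{2} + \left(-1\right)^{2}} = -6 - 2 \sqrt{\left(-3\right)^{2} + 1} = -6 - 2 \sqrt{9 + 1} = -6 - 2 \sqrt{10}$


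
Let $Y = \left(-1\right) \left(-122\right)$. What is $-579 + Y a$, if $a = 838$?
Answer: $101657$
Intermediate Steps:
$Y = 122$
$-579 + Y a = -579 + 122 \cdot 838 = -579 + 102236 = 101657$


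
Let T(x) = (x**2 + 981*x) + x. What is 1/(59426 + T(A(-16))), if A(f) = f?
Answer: 1/43970 ≈ 2.2743e-5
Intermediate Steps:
T(x) = x**2 + 982*x
1/(59426 + T(A(-16))) = 1/(59426 - 16*(982 - 16)) = 1/(59426 - 16*966) = 1/(59426 - 15456) = 1/43970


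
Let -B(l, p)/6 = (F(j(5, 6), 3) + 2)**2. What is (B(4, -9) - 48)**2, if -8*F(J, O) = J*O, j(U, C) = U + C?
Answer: 5774409/1024 ≈ 5639.1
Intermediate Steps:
j(U, C) = C + U
F(J, O) = -J*O/8
B(l, p) = -867/32 (B(l, p) = -6*(-1/8*(6 + 5)*3 + 2)**2 = -6*(-1/8*11*3 + 2)**2 = -6*(-33/8 + 2)**2 = -6*(-17/8)**2 = -6*289/64 = -867/32)
(B(4, -9) - 48)**2 = (-867/32 - 48)**2 = (-2403/32)**2 = 5774409/1024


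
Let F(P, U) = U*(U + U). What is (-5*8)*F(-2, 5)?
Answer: -2000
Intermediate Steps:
F(P, U) = 2*U**2 (F(P, U) = U*(2*U) = 2*U**2)
(-5*8)*F(-2, 5) = (-5*8)*(2*5**2) = -80*25 = -40*50 = -2000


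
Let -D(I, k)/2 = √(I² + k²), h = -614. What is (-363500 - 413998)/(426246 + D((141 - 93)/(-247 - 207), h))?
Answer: -4269247375281183/2340500570896781 - 176492046*√4856556865/2340500570896781 ≈ -1.8293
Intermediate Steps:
D(I, k) = -2*√(I² + k²)
(-363500 - 413998)/(426246 + D((141 - 93)/(-247 - 207), h)) = (-363500 - 413998)/(426246 - 2*√(((141 - 93)/(-247 - 207))² + (-614)²)) = -777498/(426246 - 2*√((48/(-454))² + 376996)) = -777498/(426246 - 2*√((48*(-1/454))² + 376996)) = -777498/(426246 - 2*√((-24/227)² + 376996)) = -777498/(426246 - 2*√(576/51529 + 376996)) = -777498/(426246 - 4*√4856556865/227)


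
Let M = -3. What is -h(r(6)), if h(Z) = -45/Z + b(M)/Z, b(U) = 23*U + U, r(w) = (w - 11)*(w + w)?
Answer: -39/20 ≈ -1.9500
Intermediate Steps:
r(w) = 2*w*(-11 + w) (r(w) = (-11 + w)*(2*w) = 2*w*(-11 + w))
b(U) = 24*U
h(Z) = -117/Z (h(Z) = -45/Z + (24*(-3))/Z = -45/Z - 72/Z = -117/Z)
-h(r(6)) = -(-117)/(2*6*(-11 + 6)) = -(-117)/(2*6*(-5)) = -(-117)/(-60) = -(-117)*(-1)/60 = -1*39/20 = -39/20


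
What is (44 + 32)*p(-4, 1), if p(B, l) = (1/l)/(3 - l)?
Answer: 38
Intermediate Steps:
p(B, l) = 1/(l*(3 - l))
(44 + 32)*p(-4, 1) = (44 + 32)*(-1/(1*(-3 + 1))) = 76*(-1*1/(-2)) = 76*(-1*1*(-1/2)) = 76*(1/2) = 38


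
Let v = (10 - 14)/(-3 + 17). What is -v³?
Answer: 8/343 ≈ 0.023324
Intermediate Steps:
v = -2/7 (v = -4/14 = -4*1/14 = -2/7 ≈ -0.28571)
-v³ = -(-2/7)³ = -1*(-8/343) = 8/343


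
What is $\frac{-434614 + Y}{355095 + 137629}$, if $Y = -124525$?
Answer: $- \frac{559139}{492724} \approx -1.1348$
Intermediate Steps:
$\frac{-434614 + Y}{355095 + 137629} = \frac{-434614 - 124525}{355095 + 137629} = - \frac{559139}{492724}$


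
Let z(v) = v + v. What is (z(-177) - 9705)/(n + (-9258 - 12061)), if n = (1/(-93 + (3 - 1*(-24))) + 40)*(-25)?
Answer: 663894/1473029 ≈ 0.45070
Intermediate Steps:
n = -65975/66 (n = (1/(-93 + (3 + 24)) + 40)*(-25) = (1/(-93 + 27) + 40)*(-25) = (1/(-66) + 40)*(-25) = (-1/66 + 40)*(-25) = (2639/66)*(-25) = -65975/66 ≈ -999.62)
z(v) = 2*v
(z(-177) - 9705)/(n + (-9258 - 12061)) = (2*(-177) - 9705)/(-65975/66 + (-9258 - 12061)) = (-354 - 9705)/(-65975/66 - 21319) = -10059/(-1473029/66) = -10059*(-66/1473029) = 663894/1473029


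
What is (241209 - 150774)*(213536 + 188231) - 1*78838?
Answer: 36333719807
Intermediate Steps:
(241209 - 150774)*(213536 + 188231) - 1*78838 = 90435*401767 - 78838 = 36333798645 - 78838 = 36333719807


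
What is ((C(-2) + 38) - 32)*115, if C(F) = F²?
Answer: 1150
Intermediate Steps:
((C(-2) + 38) - 32)*115 = (((-2)² + 38) - 32)*115 = ((4 + 38) - 32)*115 = (42 - 32)*115 = 10*115 = 1150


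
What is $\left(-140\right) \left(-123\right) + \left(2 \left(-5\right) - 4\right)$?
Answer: $17206$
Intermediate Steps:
$\left(-140\right) \left(-123\right) + \left(2 \left(-5\right) - 4\right) = 17220 - 14 = 17206$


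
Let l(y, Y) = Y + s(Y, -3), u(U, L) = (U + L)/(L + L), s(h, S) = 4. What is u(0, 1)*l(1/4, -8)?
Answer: -2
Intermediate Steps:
u(U, L) = (L + U)/(2*L) (u(U, L) = (L + U)/((2*L)) = (L + U)*(1/(2*L)) = (L + U)/(2*L))
l(y, Y) = 4 + Y (l(y, Y) = Y + 4 = 4 + Y)
u(0, 1)*l(1/4, -8) = ((½)*(1 + 0)/1)*(4 - 8) = ((½)*1*1)*(-4) = (½)*(-4) = -2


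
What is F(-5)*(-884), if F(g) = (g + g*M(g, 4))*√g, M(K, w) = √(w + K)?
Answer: 4420*√5*(-1 + I) ≈ -9883.4 + 9883.4*I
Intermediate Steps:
M(K, w) = √(K + w)
F(g) = √g*(g + g*√(4 + g)) (F(g) = (g + g*√(g + 4))*√g = (g + g*√(4 + g))*√g = √g*(g + g*√(4 + g)))
F(-5)*(-884) = ((-5)^(3/2)*(1 + √(4 - 5)))*(-884) = ((-5*I*√5)*(1 + √(-1)))*(-884) = ((-5*I*√5)*(1 + I))*(-884) = -5*I*√5*(1 + I)*(-884) = 4420*I*√5*(1 + I)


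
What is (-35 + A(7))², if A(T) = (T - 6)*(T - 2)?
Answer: 900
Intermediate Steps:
A(T) = (-6 + T)*(-2 + T)
(-35 + A(7))² = (-35 + (12 + 7² - 8*7))² = (-35 + (12 + 49 - 56))² = (-35 + 5)² = (-30)² = 900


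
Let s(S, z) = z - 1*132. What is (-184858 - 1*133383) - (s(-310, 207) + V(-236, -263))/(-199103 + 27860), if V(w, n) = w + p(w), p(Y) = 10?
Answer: -54496543714/171243 ≈ -3.1824e+5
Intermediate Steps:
V(w, n) = 10 + w (V(w, n) = w + 10 = 10 + w)
s(S, z) = -132 + z (s(S, z) = z - 132 = -132 + z)
(-184858 - 1*133383) - (s(-310, 207) + V(-236, -263))/(-199103 + 27860) = (-184858 - 1*133383) - ((-132 + 207) + (10 - 236))/(-199103 + 27860) = (-184858 - 133383) - (75 - 226)/(-171243) = -318241 - (-151)*(-1)/171243 = -318241 - 1*151/171243 = -318241 - 151/171243 = -54496543714/171243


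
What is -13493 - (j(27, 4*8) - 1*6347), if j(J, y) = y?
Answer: -7178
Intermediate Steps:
-13493 - (j(27, 4*8) - 1*6347) = -13493 - (4*8 - 1*6347) = -13493 - (32 - 6347) = -13493 - 1*(-6315) = -13493 + 6315 = -7178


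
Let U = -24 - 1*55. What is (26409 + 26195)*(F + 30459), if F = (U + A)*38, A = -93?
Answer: 1258445492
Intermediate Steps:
U = -79 (U = -24 - 55 = -79)
F = -6536 (F = (-79 - 93)*38 = -172*38 = -6536)
(26409 + 26195)*(F + 30459) = (26409 + 26195)*(-6536 + 30459) = 52604*23923 = 1258445492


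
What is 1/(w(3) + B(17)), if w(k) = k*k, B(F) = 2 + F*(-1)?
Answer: -1/6 ≈ -0.16667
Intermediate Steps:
B(F) = 2 - F
w(k) = k**2
1/(w(3) + B(17)) = 1/(3**2 + (2 - 1*17)) = 1/(9 + (2 - 17)) = 1/(9 - 15) = 1/(-6) = -1/6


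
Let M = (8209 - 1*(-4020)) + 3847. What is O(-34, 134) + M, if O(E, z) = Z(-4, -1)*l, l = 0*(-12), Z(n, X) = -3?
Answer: 16076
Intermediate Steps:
M = 16076 (M = (8209 + 4020) + 3847 = 12229 + 3847 = 16076)
l = 0
O(E, z) = 0 (O(E, z) = -3*0 = 0)
O(-34, 134) + M = 0 + 16076 = 16076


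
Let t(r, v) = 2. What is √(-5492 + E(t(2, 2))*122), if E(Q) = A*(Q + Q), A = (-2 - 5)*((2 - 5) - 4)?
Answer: 2*√4605 ≈ 135.72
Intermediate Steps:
A = 49 (A = -7*(-3 - 4) = -7*(-7) = 49)
E(Q) = 98*Q (E(Q) = 49*(Q + Q) = 49*(2*Q) = 98*Q)
√(-5492 + E(t(2, 2))*122) = √(-5492 + (98*2)*122) = √(-5492 + 196*122) = √(-5492 + 23912) = √18420 = 2*√4605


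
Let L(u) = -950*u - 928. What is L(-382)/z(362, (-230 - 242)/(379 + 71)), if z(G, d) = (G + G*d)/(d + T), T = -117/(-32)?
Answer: -1698825089/31856 ≈ -53328.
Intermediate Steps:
L(u) = -928 - 950*u
T = 117/32 (T = -117*(-1/32) = 117/32 ≈ 3.6563)
z(G, d) = (G + G*d)/(117/32 + d) (z(G, d) = (G + G*d)/(d + 117/32) = (G + G*d)/(117/32 + d))
L(-382)/z(362, (-230 - 242)/(379 + 71)) = (-928 - 950*(-382))/((32*362*(1 + (-230 - 242)/(379 + 71))/(117 + 32*((-230 - 242)/(379 + 71))))) = (-928 + 362900)/((32*362*(1 - 472/450)/(117 + 32*(-472/450)))) = 361972/((32*362*(1 - 472*1/450)/(117 + 32*(-472*1/450)))) = 361972/((32*362*(1 - 236/225)/(117 + 32*(-236/225)))) = 361972/((32*362*(-11/225)/(117 - 7552/225))) = 361972/((32*362*(-11/225)/(18773/225))) = 361972/((32*362*(225/18773)*(-11/225))) = 361972/(-127424/18773) = 361972*(-18773/127424) = -1698825089/31856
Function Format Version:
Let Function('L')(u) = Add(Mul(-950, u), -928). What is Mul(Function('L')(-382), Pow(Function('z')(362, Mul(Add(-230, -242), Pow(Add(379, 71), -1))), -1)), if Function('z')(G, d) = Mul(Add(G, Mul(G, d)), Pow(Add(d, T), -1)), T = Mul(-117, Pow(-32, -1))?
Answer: Rational(-1698825089, 31856) ≈ -53328.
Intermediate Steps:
Function('L')(u) = Add(-928, Mul(-950, u))
T = Rational(117, 32) (T = Mul(-117, Rational(-1, 32)) = Rational(117, 32) ≈ 3.6563)
Function('z')(G, d) = Mul(Pow(Add(Rational(117, 32), d), -1), Add(G, Mul(G, d))) (Function('z')(G, d) = Mul(Add(G, Mul(G, d)), Pow(Add(d, Rational(117, 32)), -1)) = Mul(Add(G, Mul(G, d)), Pow(Add(Rational(117, 32), d), -1)) = Mul(Pow(Add(Rational(117, 32), d), -1), Add(G, Mul(G, d))))
Mul(Function('L')(-382), Pow(Function('z')(362, Mul(Add(-230, -242), Pow(Add(379, 71), -1))), -1)) = Mul(Add(-928, Mul(-950, -382)), Pow(Mul(32, 362, Pow(Add(117, Mul(32, Mul(Add(-230, -242), Pow(Add(379, 71), -1)))), -1), Add(1, Mul(Add(-230, -242), Pow(Add(379, 71), -1)))), -1)) = Mul(Add(-928, 362900), Pow(Mul(32, 362, Pow(Add(117, Mul(32, Mul(-472, Pow(450, -1)))), -1), Add(1, Mul(-472, Pow(450, -1)))), -1)) = Mul(361972, Pow(Mul(32, 362, Pow(Add(117, Mul(32, Mul(-472, Rational(1, 450)))), -1), Add(1, Mul(-472, Rational(1, 450)))), -1)) = Mul(361972, Pow(Mul(32, 362, Pow(Add(117, Mul(32, Rational(-236, 225))), -1), Add(1, Rational(-236, 225))), -1)) = Mul(361972, Pow(Mul(32, 362, Pow(Add(117, Rational(-7552, 225)), -1), Rational(-11, 225)), -1)) = Mul(361972, Pow(Mul(32, 362, Pow(Rational(18773, 225), -1), Rational(-11, 225)), -1)) = Mul(361972, Pow(Mul(32, 362, Rational(225, 18773), Rational(-11, 225)), -1)) = Mul(361972, Pow(Rational(-127424, 18773), -1)) = Mul(361972, Rational(-18773, 127424)) = Rational(-1698825089, 31856)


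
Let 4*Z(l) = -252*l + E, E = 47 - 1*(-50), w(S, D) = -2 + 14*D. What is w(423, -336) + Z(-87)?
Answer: 3197/4 ≈ 799.25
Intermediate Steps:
E = 97 (E = 47 + 50 = 97)
Z(l) = 97/4 - 63*l (Z(l) = (-252*l + 97)/4 = (97 - 252*l)/4 = 97/4 - 63*l)
w(423, -336) + Z(-87) = (-2 + 14*(-336)) + (97/4 - 63*(-87)) = (-2 - 4704) + (97/4 + 5481) = -4706 + 22021/4 = 3197/4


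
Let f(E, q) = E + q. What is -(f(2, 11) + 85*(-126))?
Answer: 10697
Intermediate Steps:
-(f(2, 11) + 85*(-126)) = -((2 + 11) + 85*(-126)) = -(13 - 10710) = -1*(-10697) = 10697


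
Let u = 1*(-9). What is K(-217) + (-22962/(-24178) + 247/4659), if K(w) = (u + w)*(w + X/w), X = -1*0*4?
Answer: 2762231926304/56322651 ≈ 49043.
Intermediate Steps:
X = 0 (X = 0*4 = 0)
u = -9
K(w) = w*(-9 + w) (K(w) = (-9 + w)*(w + 0/w) = (-9 + w)*(w + 0) = (-9 + w)*w = w*(-9 + w))
K(-217) + (-22962/(-24178) + 247/4659) = -217*(-9 - 217) + (-22962/(-24178) + 247/4659) = -217*(-226) + (-22962*(-1/24178) + 247*(1/4659)) = 49042 + (11481/12089 + 247/4659) = 49042 + 56475962/56322651 = 2762231926304/56322651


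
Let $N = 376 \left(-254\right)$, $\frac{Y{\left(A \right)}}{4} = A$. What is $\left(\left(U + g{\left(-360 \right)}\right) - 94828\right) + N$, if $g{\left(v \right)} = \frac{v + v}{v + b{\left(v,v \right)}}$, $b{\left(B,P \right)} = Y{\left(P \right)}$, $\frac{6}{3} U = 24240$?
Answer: $- \frac{891058}{5} \approx -1.7821 \cdot 10^{5}$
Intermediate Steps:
$Y{\left(A \right)} = 4 A$
$U = 12120$ ($U = \frac{1}{2} \cdot 24240 = 12120$)
$b{\left(B,P \right)} = 4 P$
$g{\left(v \right)} = \frac{2}{5}$ ($g{\left(v \right)} = \frac{v + v}{v + 4 v} = \frac{2 v}{5 v} = 2 v \frac{1}{5 v} = \frac{2}{5}$)
$N = -95504$
$\left(\left(U + g{\left(-360 \right)}\right) - 94828\right) + N = \left(\left(12120 + \frac{2}{5}\right) - 94828\right) - 95504 = \left(\frac{60602}{5} - 94828\right) - 95504 = - \frac{413538}{5} - 95504 = - \frac{891058}{5}$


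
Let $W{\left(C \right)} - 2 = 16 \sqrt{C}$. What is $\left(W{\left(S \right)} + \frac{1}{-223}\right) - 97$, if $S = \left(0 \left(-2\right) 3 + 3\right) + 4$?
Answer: $- \frac{21186}{223} + 16 \sqrt{7} \approx -52.672$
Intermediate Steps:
$S = 7$ ($S = \left(0 \cdot 3 + 3\right) + 4 = \left(0 + 3\right) + 4 = 3 + 4 = 7$)
$W{\left(C \right)} = 2 + 16 \sqrt{C}$
$\left(W{\left(S \right)} + \frac{1}{-223}\right) - 97 = \left(\left(2 + 16 \sqrt{7}\right) + \frac{1}{-223}\right) - 97 = \left(\left(2 + 16 \sqrt{7}\right) - \frac{1}{223}\right) - 97 = \left(\frac{445}{223} + 16 \sqrt{7}\right) - 97 = - \frac{21186}{223} + 16 \sqrt{7}$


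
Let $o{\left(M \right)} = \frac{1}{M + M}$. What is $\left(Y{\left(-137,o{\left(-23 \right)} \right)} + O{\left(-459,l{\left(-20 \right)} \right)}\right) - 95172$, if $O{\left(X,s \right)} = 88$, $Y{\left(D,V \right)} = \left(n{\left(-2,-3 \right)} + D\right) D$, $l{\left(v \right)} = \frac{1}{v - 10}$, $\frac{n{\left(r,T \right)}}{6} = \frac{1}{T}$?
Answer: $-76041$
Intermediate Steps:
$n{\left(r,T \right)} = \frac{6}{T}$
$l{\left(v \right)} = \frac{1}{-10 + v}$
$o{\left(M \right)} = \frac{1}{2 M}$
$Y{\left(D,V \right)} = D \left(-2 + D\right)$ ($Y{\left(D,V \right)} = \left(\frac{6}{-3} + D\right) D = \left(6 \left(- \frac{1}{3}\right) + D\right) D = \left(-2 + D\right) D = D \left(-2 + D\right)$)
$\left(Y{\left(-137,o{\left(-23 \right)} \right)} + O{\left(-459,l{\left(-20 \right)} \right)}\right) - 95172 = \left(- 137 \left(-2 - 137\right) + 88\right) - 95172 = \left(\left(-137\right) \left(-139\right) + 88\right) - 95172 = \left(19043 + 88\right) - 95172 = 19131 - 95172 = -76041$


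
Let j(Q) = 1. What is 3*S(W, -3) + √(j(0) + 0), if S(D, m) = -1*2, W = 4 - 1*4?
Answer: -5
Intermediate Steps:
W = 0 (W = 4 - 4 = 0)
S(D, m) = -2
3*S(W, -3) + √(j(0) + 0) = 3*(-2) + √(1 + 0) = -6 + √1 = -6 + 1 = -5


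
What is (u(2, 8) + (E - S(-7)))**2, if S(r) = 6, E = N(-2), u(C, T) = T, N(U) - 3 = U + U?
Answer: 1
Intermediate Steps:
N(U) = 3 + 2*U (N(U) = 3 + (U + U) = 3 + 2*U)
E = -1 (E = 3 + 2*(-2) = 3 - 4 = -1)
(u(2, 8) + (E - S(-7)))**2 = (8 + (-1 - 1*6))**2 = (8 + (-1 - 6))**2 = (8 - 7)**2 = 1**2 = 1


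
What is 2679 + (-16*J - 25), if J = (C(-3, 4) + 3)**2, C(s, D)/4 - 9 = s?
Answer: -9010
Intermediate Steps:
C(s, D) = 36 + 4*s
J = 729 (J = ((36 + 4*(-3)) + 3)**2 = ((36 - 12) + 3)**2 = (24 + 3)**2 = 27**2 = 729)
2679 + (-16*J - 25) = 2679 + (-16*729 - 25) = 2679 + (-11664 - 25) = 2679 - 11689 = -9010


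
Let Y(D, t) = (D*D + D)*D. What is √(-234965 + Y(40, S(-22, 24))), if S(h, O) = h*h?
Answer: I*√169365 ≈ 411.54*I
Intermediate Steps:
S(h, O) = h²
Y(D, t) = D*(D + D²) (Y(D, t) = (D² + D)*D = (D + D²)*D = D*(D + D²))
√(-234965 + Y(40, S(-22, 24))) = √(-234965 + 40²*(1 + 40)) = √(-234965 + 1600*41) = √(-234965 + 65600) = √(-169365) = I*√169365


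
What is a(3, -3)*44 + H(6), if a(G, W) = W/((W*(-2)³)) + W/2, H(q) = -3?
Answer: -149/2 ≈ -74.500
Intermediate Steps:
a(G, W) = -⅛ + W/2 (a(G, W) = W/((W*(-8))) + W*(½) = W/((-8*W)) + W/2 = W*(-1/(8*W)) + W/2 = -⅛ + W/2)
a(3, -3)*44 + H(6) = (-⅛ + (½)*(-3))*44 - 3 = (-⅛ - 3/2)*44 - 3 = -13/8*44 - 3 = -143/2 - 3 = -149/2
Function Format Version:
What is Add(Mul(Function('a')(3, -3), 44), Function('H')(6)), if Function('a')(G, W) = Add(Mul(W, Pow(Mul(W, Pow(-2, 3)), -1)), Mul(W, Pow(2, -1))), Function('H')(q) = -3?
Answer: Rational(-149, 2) ≈ -74.500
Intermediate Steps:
Function('a')(G, W) = Add(Rational(-1, 8), Mul(Rational(1, 2), W)) (Function('a')(G, W) = Add(Mul(W, Pow(Mul(W, -8), -1)), Mul(W, Rational(1, 2))) = Add(Mul(W, Pow(Mul(-8, W), -1)), Mul(Rational(1, 2), W)) = Add(Mul(W, Mul(Rational(-1, 8), Pow(W, -1))), Mul(Rational(1, 2), W)) = Add(Rational(-1, 8), Mul(Rational(1, 2), W)))
Add(Mul(Function('a')(3, -3), 44), Function('H')(6)) = Add(Mul(Add(Rational(-1, 8), Mul(Rational(1, 2), -3)), 44), -3) = Add(Mul(Add(Rational(-1, 8), Rational(-3, 2)), 44), -3) = Add(Mul(Rational(-13, 8), 44), -3) = Add(Rational(-143, 2), -3) = Rational(-149, 2)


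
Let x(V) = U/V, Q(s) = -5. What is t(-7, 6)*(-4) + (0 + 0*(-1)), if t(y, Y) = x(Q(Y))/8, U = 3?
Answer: 3/10 ≈ 0.30000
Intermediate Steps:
x(V) = 3/V
t(y, Y) = -3/40 (t(y, Y) = (3/(-5))/8 = (3*(-⅕))*(⅛) = -⅗*⅛ = -3/40)
t(-7, 6)*(-4) + (0 + 0*(-1)) = -3/40*(-4) + (0 + 0*(-1)) = 3/10 + (0 + 0) = 3/10 + 0 = 3/10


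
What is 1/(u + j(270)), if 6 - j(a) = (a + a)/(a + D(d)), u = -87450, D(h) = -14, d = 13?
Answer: -64/5596551 ≈ -1.1436e-5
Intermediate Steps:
j(a) = 6 - 2*a/(-14 + a) (j(a) = 6 - (a + a)/(a - 14) = 6 - 2*a/(-14 + a))
1/(u + j(270)) = 1/(-87450 + 4*(-21 + 270)/(-14 + 270)) = 1/(-87450 + 4*249/256) = 1/(-87450 + 4*(1/256)*249) = 1/(-87450 + 249/64) = 1/(-5596551/64) = -64/5596551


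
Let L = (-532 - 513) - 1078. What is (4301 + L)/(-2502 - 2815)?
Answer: -2178/5317 ≈ -0.40963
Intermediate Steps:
L = -2123 (L = -1045 - 1078 = -2123)
(4301 + L)/(-2502 - 2815) = (4301 - 2123)/(-2502 - 2815) = 2178/(-5317) = 2178*(-1/5317) = -2178/5317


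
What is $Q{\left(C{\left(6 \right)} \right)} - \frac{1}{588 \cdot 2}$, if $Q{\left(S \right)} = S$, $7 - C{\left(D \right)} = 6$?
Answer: $\frac{1175}{1176} \approx 0.99915$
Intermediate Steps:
$C{\left(D \right)} = 1$ ($C{\left(D \right)} = 7 - 6 = 1$)
$Q{\left(C{\left(6 \right)} \right)} - \frac{1}{588 \cdot 2} = 1 - \frac{1}{588 \cdot 2} = 1 - \frac{1}{1176} = \frac{1175}{1176}$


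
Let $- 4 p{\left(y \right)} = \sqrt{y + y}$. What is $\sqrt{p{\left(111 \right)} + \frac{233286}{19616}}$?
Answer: $\frac{\sqrt{71502159 - 1503076 \sqrt{222}}}{2452} \approx 2.8579$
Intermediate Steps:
$p{\left(y \right)} = - \frac{\sqrt{2} \sqrt{y}}{4}$ ($p{\left(y \right)} = - \frac{\sqrt{y + y}}{4} = - \frac{\sqrt{2 y}}{4} = - \frac{\sqrt{2} \sqrt{y}}{4}$)
$\sqrt{p{\left(111 \right)} + \frac{233286}{19616}} = \sqrt{- \frac{\sqrt{2} \sqrt{111}}{4} + \frac{233286}{19616}} = \sqrt{- \frac{\sqrt{222}}{4} + 233286 \cdot \frac{1}{19616}} = \sqrt{- \frac{\sqrt{222}}{4} + \frac{116643}{9808}} = \sqrt{\frac{116643}{9808} - \frac{\sqrt{222}}{4}}$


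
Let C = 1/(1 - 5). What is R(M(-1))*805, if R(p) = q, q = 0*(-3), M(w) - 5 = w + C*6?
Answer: 0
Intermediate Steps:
C = -1/4 (C = 1/(-4) = -1/4 ≈ -0.25000)
M(w) = 7/2 + w (M(w) = 5 + (w - 1/4*6) = 5 + (w - 3/2) = 5 + (-3/2 + w) = 7/2 + w)
q = 0
R(p) = 0
R(M(-1))*805 = 0*805 = 0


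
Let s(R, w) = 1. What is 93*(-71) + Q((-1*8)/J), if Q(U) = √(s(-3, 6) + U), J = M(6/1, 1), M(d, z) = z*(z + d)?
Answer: -6603 + I*√7/7 ≈ -6603.0 + 0.37796*I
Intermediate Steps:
M(d, z) = z*(d + z)
J = 7 (J = 1*(6/1 + 1) = 1*(6*1 + 1) = 1*(6 + 1) = 1*7 = 7)
Q(U) = √(1 + U)
93*(-71) + Q((-1*8)/J) = 93*(-71) + √(1 - 1*8/7) = -6603 + √(1 - 8*⅐) = -6603 + √(1 - 8/7) = -6603 + √(-⅐) = -6603 + I*√7/7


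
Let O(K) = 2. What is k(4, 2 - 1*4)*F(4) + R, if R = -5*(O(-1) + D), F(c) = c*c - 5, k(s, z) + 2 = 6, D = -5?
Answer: 59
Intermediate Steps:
k(s, z) = 4 (k(s, z) = -2 + 6 = 4)
F(c) = -5 + c² (F(c) = c² - 5 = -5 + c²)
R = 15 (R = -5*(2 - 5) = -5*(-3) = 15)
k(4, 2 - 1*4)*F(4) + R = 4*(-5 + 4²) + 15 = 4*(-5 + 16) + 15 = 4*11 + 15 = 44 + 15 = 59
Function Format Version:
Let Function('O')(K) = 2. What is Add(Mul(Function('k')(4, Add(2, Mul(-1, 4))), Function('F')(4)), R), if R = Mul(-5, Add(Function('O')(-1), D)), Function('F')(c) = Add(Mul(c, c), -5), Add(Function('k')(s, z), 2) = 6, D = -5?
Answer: 59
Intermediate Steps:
Function('k')(s, z) = 4 (Function('k')(s, z) = Add(-2, 6) = 4)
Function('F')(c) = Add(-5, Pow(c, 2)) (Function('F')(c) = Add(Pow(c, 2), -5) = Add(-5, Pow(c, 2)))
R = 15 (R = Mul(-5, Add(2, -5)) = Mul(-5, -3) = 15)
Add(Mul(Function('k')(4, Add(2, Mul(-1, 4))), Function('F')(4)), R) = Add(Mul(4, Add(-5, Pow(4, 2))), 15) = Add(Mul(4, Add(-5, 16)), 15) = Add(Mul(4, 11), 15) = Add(44, 15) = 59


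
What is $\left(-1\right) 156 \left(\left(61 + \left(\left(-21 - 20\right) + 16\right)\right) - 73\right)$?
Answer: $5772$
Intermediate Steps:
$\left(-1\right) 156 \left(\left(61 + \left(\left(-21 - 20\right) + 16\right)\right) - 73\right) = - 156 \left(\left(61 + \left(-41 + 16\right)\right) - 73\right) = - 156 \left(\left(61 - 25\right) - 73\right) = - 156 \left(36 - 73\right) = \left(-156\right) \left(-37\right) = 5772$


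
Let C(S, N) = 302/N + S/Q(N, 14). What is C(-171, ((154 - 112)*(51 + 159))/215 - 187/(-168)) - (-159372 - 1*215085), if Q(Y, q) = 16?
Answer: 1823696288781/4870288 ≈ 3.7445e+5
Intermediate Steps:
C(S, N) = 302/N + S/16
C(-171, ((154 - 112)*(51 + 159))/215 - 187/(-168)) - (-159372 - 1*215085) = (302/(((154 - 112)*(51 + 159))/215 - 187/(-168)) + (1/16)*(-171)) - (-159372 - 1*215085) = (302/((42*210)*(1/215) - 187*(-1/168)) - 171/16) - (-159372 - 215085) = (302/(8820*(1/215) + 187/168) - 171/16) - 1*(-374457) = (302/(1764/43 + 187/168) - 171/16) + 374457 = (302/(304393/7224) - 171/16) + 374457 = (302*(7224/304393) - 171/16) + 374457 = (2181648/304393 - 171/16) + 374457 = -17144835/4870288 + 374457 = 1823696288781/4870288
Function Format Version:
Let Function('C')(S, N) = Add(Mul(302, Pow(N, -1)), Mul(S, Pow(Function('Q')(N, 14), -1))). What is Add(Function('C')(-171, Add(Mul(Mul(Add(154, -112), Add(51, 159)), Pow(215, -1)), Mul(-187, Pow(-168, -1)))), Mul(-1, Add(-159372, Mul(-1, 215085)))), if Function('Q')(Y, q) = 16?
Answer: Rational(1823696288781, 4870288) ≈ 3.7445e+5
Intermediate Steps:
Function('C')(S, N) = Add(Mul(302, Pow(N, -1)), Mul(Rational(1, 16), S)) (Function('C')(S, N) = Add(Mul(302, Pow(N, -1)), Mul(S, Pow(16, -1))) = Add(Mul(302, Pow(N, -1)), Mul(S, Rational(1, 16))) = Add(Mul(302, Pow(N, -1)), Mul(Rational(1, 16), S)))
Add(Function('C')(-171, Add(Mul(Mul(Add(154, -112), Add(51, 159)), Pow(215, -1)), Mul(-187, Pow(-168, -1)))), Mul(-1, Add(-159372, Mul(-1, 215085)))) = Add(Add(Mul(302, Pow(Add(Mul(Mul(Add(154, -112), Add(51, 159)), Pow(215, -1)), Mul(-187, Pow(-168, -1))), -1)), Mul(Rational(1, 16), -171)), Mul(-1, Add(-159372, Mul(-1, 215085)))) = Add(Add(Mul(302, Pow(Add(Mul(Mul(42, 210), Rational(1, 215)), Mul(-187, Rational(-1, 168))), -1)), Rational(-171, 16)), Mul(-1, Add(-159372, -215085))) = Add(Add(Mul(302, Pow(Add(Mul(8820, Rational(1, 215)), Rational(187, 168)), -1)), Rational(-171, 16)), Mul(-1, -374457)) = Add(Add(Mul(302, Pow(Add(Rational(1764, 43), Rational(187, 168)), -1)), Rational(-171, 16)), 374457) = Add(Add(Mul(302, Pow(Rational(304393, 7224), -1)), Rational(-171, 16)), 374457) = Add(Add(Mul(302, Rational(7224, 304393)), Rational(-171, 16)), 374457) = Add(Add(Rational(2181648, 304393), Rational(-171, 16)), 374457) = Add(Rational(-17144835, 4870288), 374457) = Rational(1823696288781, 4870288)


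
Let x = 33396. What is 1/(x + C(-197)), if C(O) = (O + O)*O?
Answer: 1/111014 ≈ 9.0079e-6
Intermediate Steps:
C(O) = 2*O² (C(O) = (2*O)*O = 2*O²)
1/(x + C(-197)) = 1/(33396 + 2*(-197)²) = 1/(33396 + 2*38809) = 1/(33396 + 77618) = 1/111014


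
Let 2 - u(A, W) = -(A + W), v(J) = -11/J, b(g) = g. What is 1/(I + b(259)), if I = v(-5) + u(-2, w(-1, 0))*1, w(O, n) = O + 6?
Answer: 5/1331 ≈ 0.0037566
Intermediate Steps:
w(O, n) = 6 + O
u(A, W) = 2 + A + W (u(A, W) = 2 - (-1)*(A + W) = 2 - (-A - W) = 2 + (A + W) = 2 + A + W)
I = 36/5 (I = -11/(-5) + (2 - 2 + (6 - 1))*1 = -11*(-⅕) + (2 - 2 + 5)*1 = 11/5 + 5*1 = 11/5 + 5 = 36/5 ≈ 7.2000)
1/(I + b(259)) = 1/(36/5 + 259) = 1/(1331/5) = 5/1331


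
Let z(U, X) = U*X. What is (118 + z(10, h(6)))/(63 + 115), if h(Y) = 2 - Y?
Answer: 39/89 ≈ 0.43820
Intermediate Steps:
(118 + z(10, h(6)))/(63 + 115) = (118 + 10*(2 - 1*6))/(63 + 115) = (118 + 10*(2 - 6))/178 = (118 + 10*(-4))/178 = (118 - 40)/178 = (1/178)*78 = 39/89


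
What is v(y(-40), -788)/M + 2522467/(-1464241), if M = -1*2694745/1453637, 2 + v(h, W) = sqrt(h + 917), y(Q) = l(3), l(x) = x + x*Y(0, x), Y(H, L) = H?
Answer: -2540455546881/3945756113545 - 2907274*sqrt(230)/2694745 ≈ -17.006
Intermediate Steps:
l(x) = x (l(x) = x + x*0 = x + 0 = x)
y(Q) = 3
v(h, W) = -2 + sqrt(917 + h) (v(h, W) = -2 + sqrt(h + 917) = -2 + sqrt(917 + h))
M = -2694745/1453637 (M = -2694745*1/1453637 = -2694745/1453637 ≈ -1.8538)
v(y(-40), -788)/M + 2522467/(-1464241) = (-2 + sqrt(917 + 3))/(-2694745/1453637) + 2522467/(-1464241) = (-2 + sqrt(920))*(-1453637/2694745) + 2522467*(-1/1464241) = (-2 + 2*sqrt(230))*(-1453637/2694745) - 2522467/1464241 = (2907274/2694745 - 2907274*sqrt(230)/2694745) - 2522467/1464241 = -2540455546881/3945756113545 - 2907274*sqrt(230)/2694745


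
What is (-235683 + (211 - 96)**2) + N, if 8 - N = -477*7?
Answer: -219111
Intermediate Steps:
N = 3347 (N = 8 - (-477)*7 = 8 - 1*(-3339) = 8 + 3339 = 3347)
(-235683 + (211 - 96)**2) + N = (-235683 + (211 - 96)**2) + 3347 = (-235683 + 115**2) + 3347 = (-235683 + 13225) + 3347 = -222458 + 3347 = -219111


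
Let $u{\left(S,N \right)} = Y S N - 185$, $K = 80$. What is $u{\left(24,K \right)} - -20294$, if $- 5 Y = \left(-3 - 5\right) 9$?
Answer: $47757$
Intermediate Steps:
$Y = \frac{72}{5}$ ($Y = - \frac{\left(-3 - 5\right) 9}{5} = - \frac{\left(-8\right) 9}{5} = \left(- \frac{1}{5}\right) \left(-72\right) = \frac{72}{5} \approx 14.4$)
$u{\left(S,N \right)} = -185 + \frac{72 N S}{5}$ ($u{\left(S,N \right)} = \frac{72 S}{5} N - 185 = \frac{72 N S}{5} - 185 = -185 + \frac{72 N S}{5}$)
$u{\left(24,K \right)} - -20294 = \left(-185 + \frac{72}{5} \cdot 80 \cdot 24\right) - -20294 = \left(-185 + 27648\right) + 20294 = 27463 + 20294 = 47757$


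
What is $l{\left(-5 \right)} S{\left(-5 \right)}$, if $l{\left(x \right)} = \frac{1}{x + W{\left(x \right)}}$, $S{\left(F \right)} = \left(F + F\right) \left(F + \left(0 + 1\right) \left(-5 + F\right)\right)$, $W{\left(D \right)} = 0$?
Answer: $-30$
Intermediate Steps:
$S{\left(F \right)} = 2 F \left(-5 + 2 F\right)$ ($S{\left(F \right)} = 2 F \left(F + 1 \left(-5 + F\right)\right) = 2 F \left(F + \left(-5 + F\right)\right) = 2 F \left(-5 + 2 F\right)$)
$l{\left(x \right)} = \frac{1}{x}$ ($l{\left(x \right)} = \frac{1}{x + 0} = \frac{1}{x}$)
$l{\left(-5 \right)} S{\left(-5 \right)} = \frac{2 \left(-5\right) \left(-5 + 2 \left(-5\right)\right)}{-5} = - \frac{2 \left(-5\right) \left(-5 - 10\right)}{5} = - \frac{2 \left(-5\right) \left(-15\right)}{5} = \left(- \frac{1}{5}\right) 150 = -30$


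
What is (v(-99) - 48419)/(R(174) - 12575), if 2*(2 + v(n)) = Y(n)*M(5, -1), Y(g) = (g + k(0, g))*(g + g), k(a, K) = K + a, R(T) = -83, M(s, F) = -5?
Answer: 146431/12658 ≈ 11.568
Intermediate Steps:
Y(g) = 4*g² (Y(g) = (g + (g + 0))*(g + g) = (g + g)*(2*g) = (2*g)*(2*g) = 4*g²)
v(n) = -2 - 10*n² (v(n) = -2 + ((4*n²)*(-5))/2 = -2 + (-20*n²)/2 = -2 - 10*n²)
(v(-99) - 48419)/(R(174) - 12575) = ((-2 - 10*(-99)²) - 48419)/(-83 - 12575) = ((-2 - 10*9801) - 48419)/(-12658) = ((-2 - 98010) - 48419)*(-1/12658) = (-98012 - 48419)*(-1/12658) = -146431*(-1/12658) = 146431/12658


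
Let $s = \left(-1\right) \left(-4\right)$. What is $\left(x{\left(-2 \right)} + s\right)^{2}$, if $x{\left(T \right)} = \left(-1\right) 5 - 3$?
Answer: $16$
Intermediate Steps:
$s = 4$
$x{\left(T \right)} = -8$ ($x{\left(T \right)} = -5 - 3 = -8$)
$\left(x{\left(-2 \right)} + s\right)^{2} = \left(-8 + 4\right)^{2} = \left(-4\right)^{2} = 16$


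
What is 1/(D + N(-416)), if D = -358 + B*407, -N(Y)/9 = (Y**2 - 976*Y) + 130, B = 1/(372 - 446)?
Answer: -2/10426363 ≈ -1.9182e-7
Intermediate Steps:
B = -1/74 (B = 1/(-74) = -1/74 ≈ -0.013514)
N(Y) = -1170 - 9*Y**2 + 8784*Y (N(Y) = -9*((Y**2 - 976*Y) + 130) = -9*(130 + Y**2 - 976*Y) = -1170 - 9*Y**2 + 8784*Y)
D = -727/2 (D = -358 - 1/74*407 = -358 - 11/2 = -727/2 ≈ -363.50)
1/(D + N(-416)) = 1/(-727/2 + (-1170 - 9*(-416)**2 + 8784*(-416))) = 1/(-727/2 + (-1170 - 9*173056 - 3654144)) = 1/(-727/2 + (-1170 - 1557504 - 3654144)) = 1/(-727/2 - 5212818) = 1/(-10426363/2) = -2/10426363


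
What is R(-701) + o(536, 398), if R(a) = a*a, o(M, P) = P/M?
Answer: 131695667/268 ≈ 4.9140e+5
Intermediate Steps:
R(a) = a²
R(-701) + o(536, 398) = (-701)² + 398/536 = 491401 + 398*(1/536) = 491401 + 199/268 = 131695667/268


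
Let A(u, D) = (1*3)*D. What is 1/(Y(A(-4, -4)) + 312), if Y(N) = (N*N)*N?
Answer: -1/1416 ≈ -0.00070621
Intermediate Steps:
A(u, D) = 3*D
Y(N) = N**3 (Y(N) = N**2*N = N**3)
1/(Y(A(-4, -4)) + 312) = 1/((3*(-4))**3 + 312) = 1/((-12)**3 + 312) = 1/(-1728 + 312) = 1/(-1416) = -1/1416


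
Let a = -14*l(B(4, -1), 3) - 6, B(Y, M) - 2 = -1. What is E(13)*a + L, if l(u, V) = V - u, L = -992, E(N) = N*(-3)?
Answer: 334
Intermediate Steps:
B(Y, M) = 1 (B(Y, M) = 2 - 1 = 1)
E(N) = -3*N
a = -34 (a = -14*(3 - 1*1) - 6 = -14*(3 - 1) - 6 = -14*2 - 6 = -28 - 6 = -34)
E(13)*a + L = -3*13*(-34) - 992 = -39*(-34) - 992 = 1326 - 992 = 334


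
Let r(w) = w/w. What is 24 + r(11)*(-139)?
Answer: -115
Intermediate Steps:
r(w) = 1
24 + r(11)*(-139) = 24 + 1*(-139) = 24 - 139 = -115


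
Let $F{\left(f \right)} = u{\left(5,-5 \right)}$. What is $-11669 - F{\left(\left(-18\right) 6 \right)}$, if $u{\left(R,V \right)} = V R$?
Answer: $-11644$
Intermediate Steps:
$u{\left(R,V \right)} = R V$
$F{\left(f \right)} = -25$ ($F{\left(f \right)} = 5 \left(-5\right) = -25$)
$-11669 - F{\left(\left(-18\right) 6 \right)} = -11669 - -25 = -11669 + 25 = -11644$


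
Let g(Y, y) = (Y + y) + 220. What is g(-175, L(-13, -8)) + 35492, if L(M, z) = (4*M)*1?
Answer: 35485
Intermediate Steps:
L(M, z) = 4*M
g(Y, y) = 220 + Y + y
g(-175, L(-13, -8)) + 35492 = (220 - 175 + 4*(-13)) + 35492 = (220 - 175 - 52) + 35492 = -7 + 35492 = 35485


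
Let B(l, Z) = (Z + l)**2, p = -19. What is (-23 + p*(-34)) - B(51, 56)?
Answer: -10826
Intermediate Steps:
(-23 + p*(-34)) - B(51, 56) = (-23 - 19*(-34)) - (56 + 51)**2 = (-23 + 646) - 1*107**2 = 623 - 1*11449 = 623 - 11449 = -10826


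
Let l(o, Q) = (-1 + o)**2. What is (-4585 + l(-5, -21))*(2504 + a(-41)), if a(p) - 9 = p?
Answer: -11245128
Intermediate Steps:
a(p) = 9 + p
(-4585 + l(-5, -21))*(2504 + a(-41)) = (-4585 + (-1 - 5)**2)*(2504 + (9 - 41)) = (-4585 + (-6)**2)*(2504 - 32) = (-4585 + 36)*2472 = -4549*2472 = -11245128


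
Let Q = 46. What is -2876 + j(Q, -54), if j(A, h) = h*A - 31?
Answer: -5391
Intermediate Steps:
j(A, h) = -31 + A*h (j(A, h) = A*h - 31 = -31 + A*h)
-2876 + j(Q, -54) = -2876 + (-31 + 46*(-54)) = -2876 + (-31 - 2484) = -2876 - 2515 = -5391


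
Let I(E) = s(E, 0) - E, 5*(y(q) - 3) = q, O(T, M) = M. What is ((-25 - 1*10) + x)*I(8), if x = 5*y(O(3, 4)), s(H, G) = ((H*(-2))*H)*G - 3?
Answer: 176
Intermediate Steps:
y(q) = 3 + q/5
s(H, G) = -3 - 2*G*H² (s(H, G) = ((-2*H)*H)*G - 3 = (-2*H²)*G - 3 = -2*G*H² - 3 = -3 - 2*G*H²)
x = 19 (x = 5*(3 + (⅕)*4) = 5*(3 + ⅘) = 5*(19/5) = 19)
I(E) = -3 - E (I(E) = (-3 - 2*0*E²) - E = (-3 + 0) - E = -3 - E)
((-25 - 1*10) + x)*I(8) = ((-25 - 1*10) + 19)*(-3 - 1*8) = ((-25 - 10) + 19)*(-3 - 8) = (-35 + 19)*(-11) = -16*(-11) = 176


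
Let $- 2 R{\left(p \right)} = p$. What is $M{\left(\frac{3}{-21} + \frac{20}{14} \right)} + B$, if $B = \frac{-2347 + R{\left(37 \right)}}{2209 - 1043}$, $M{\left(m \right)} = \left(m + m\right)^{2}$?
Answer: $\frac{523749}{114268} \approx 4.5835$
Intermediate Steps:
$R{\left(p \right)} = - \frac{p}{2}$
$M{\left(m \right)} = 4 m^{2}$ ($M{\left(m \right)} = \left(2 m\right)^{2} = 4 m^{2}$)
$B = - \frac{4731}{2332}$ ($B = \frac{-2347 - \frac{37}{2}}{2209 - 1043} = \frac{-2347 - \frac{37}{2}}{1166} = \left(- \frac{4731}{2}\right) \frac{1}{1166} = - \frac{4731}{2332} \approx -2.0287$)
$M{\left(\frac{3}{-21} + \frac{20}{14} \right)} + B = 4 \left(\frac{3}{-21} + \frac{20}{14}\right)^{2} - \frac{4731}{2332} = 4 \left(3 \left(- \frac{1}{21}\right) + 20 \cdot \frac{1}{14}\right)^{2} - \frac{4731}{2332} = 4 \left(- \frac{1}{7} + \frac{10}{7}\right)^{2} - \frac{4731}{2332} = 4 \left(\frac{9}{7}\right)^{2} - \frac{4731}{2332} = 4 \cdot \frac{81}{49} - \frac{4731}{2332} = \frac{324}{49} - \frac{4731}{2332} = \frac{523749}{114268}$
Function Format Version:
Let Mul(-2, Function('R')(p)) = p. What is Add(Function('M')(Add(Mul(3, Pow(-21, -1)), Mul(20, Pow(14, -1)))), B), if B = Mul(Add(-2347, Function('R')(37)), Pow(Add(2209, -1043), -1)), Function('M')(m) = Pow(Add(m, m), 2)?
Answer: Rational(523749, 114268) ≈ 4.5835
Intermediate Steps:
Function('R')(p) = Mul(Rational(-1, 2), p)
Function('M')(m) = Mul(4, Pow(m, 2)) (Function('M')(m) = Pow(Mul(2, m), 2) = Mul(4, Pow(m, 2)))
B = Rational(-4731, 2332) (B = Mul(Add(-2347, Mul(Rational(-1, 2), 37)), Pow(Add(2209, -1043), -1)) = Mul(Add(-2347, Rational(-37, 2)), Pow(1166, -1)) = Mul(Rational(-4731, 2), Rational(1, 1166)) = Rational(-4731, 2332) ≈ -2.0287)
Add(Function('M')(Add(Mul(3, Pow(-21, -1)), Mul(20, Pow(14, -1)))), B) = Add(Mul(4, Pow(Add(Mul(3, Pow(-21, -1)), Mul(20, Pow(14, -1))), 2)), Rational(-4731, 2332)) = Add(Mul(4, Pow(Add(Mul(3, Rational(-1, 21)), Mul(20, Rational(1, 14))), 2)), Rational(-4731, 2332)) = Add(Mul(4, Pow(Add(Rational(-1, 7), Rational(10, 7)), 2)), Rational(-4731, 2332)) = Add(Mul(4, Pow(Rational(9, 7), 2)), Rational(-4731, 2332)) = Add(Mul(4, Rational(81, 49)), Rational(-4731, 2332)) = Add(Rational(324, 49), Rational(-4731, 2332)) = Rational(523749, 114268)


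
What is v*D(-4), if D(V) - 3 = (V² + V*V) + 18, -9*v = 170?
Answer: -9010/9 ≈ -1001.1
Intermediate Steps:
v = -170/9 (v = -⅑*170 = -170/9 ≈ -18.889)
D(V) = 21 + 2*V² (D(V) = 3 + ((V² + V*V) + 18) = 3 + ((V² + V²) + 18) = 3 + (2*V² + 18) = 3 + (18 + 2*V²) = 21 + 2*V²)
v*D(-4) = -170*(21 + 2*(-4)²)/9 = -170*(21 + 2*16)/9 = -170*(21 + 32)/9 = -170/9*53 = -9010/9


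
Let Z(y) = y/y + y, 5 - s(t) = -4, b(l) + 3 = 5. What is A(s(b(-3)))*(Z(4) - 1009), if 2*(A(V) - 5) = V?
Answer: -9538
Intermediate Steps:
b(l) = 2 (b(l) = -3 + 5 = 2)
s(t) = 9 (s(t) = 5 - 1*(-4) = 5 + 4 = 9)
A(V) = 5 + V/2
Z(y) = 1 + y
A(s(b(-3)))*(Z(4) - 1009) = (5 + (½)*9)*((1 + 4) - 1009) = (5 + 9/2)*(5 - 1009) = (19/2)*(-1004) = -9538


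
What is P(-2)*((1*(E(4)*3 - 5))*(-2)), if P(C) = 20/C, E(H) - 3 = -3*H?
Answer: -640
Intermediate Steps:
E(H) = 3 - 3*H
P(-2)*((1*(E(4)*3 - 5))*(-2)) = (20/(-2))*((1*((3 - 3*4)*3 - 5))*(-2)) = (20*(-½))*((1*((3 - 12)*3 - 5))*(-2)) = -10*1*(-9*3 - 5)*(-2) = -10*1*(-27 - 5)*(-2) = -10*1*(-32)*(-2) = -(-320)*(-2) = -10*64 = -640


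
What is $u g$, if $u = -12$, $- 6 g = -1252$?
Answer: $-2504$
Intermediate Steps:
$g = \frac{626}{3}$ ($g = \left(- \frac{1}{6}\right) \left(-1252\right) = \frac{626}{3} \approx 208.67$)
$u g = \left(-12\right) \frac{626}{3} = -2504$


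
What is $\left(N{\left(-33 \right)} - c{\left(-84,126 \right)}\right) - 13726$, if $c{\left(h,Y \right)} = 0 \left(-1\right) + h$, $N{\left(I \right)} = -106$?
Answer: $-13748$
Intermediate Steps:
$c{\left(h,Y \right)} = h$ ($c{\left(h,Y \right)} = 0 + h = h$)
$\left(N{\left(-33 \right)} - c{\left(-84,126 \right)}\right) - 13726 = \left(-106 - -84\right) - 13726 = \left(-106 + 84\right) - 13726 = -22 - 13726 = -13748$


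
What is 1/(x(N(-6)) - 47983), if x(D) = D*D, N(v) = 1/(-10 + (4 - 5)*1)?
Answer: -121/5805942 ≈ -2.0841e-5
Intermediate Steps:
N(v) = -1/11 (N(v) = 1/(-10 - 1*1) = 1/(-10 - 1) = 1/(-11) = -1/11)
x(D) = D**2
1/(x(N(-6)) - 47983) = 1/((-1/11)**2 - 47983) = 1/(1/121 - 47983) = 1/(-5805942/121) = -121/5805942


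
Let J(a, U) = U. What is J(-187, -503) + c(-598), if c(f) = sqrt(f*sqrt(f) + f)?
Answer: -503 + sqrt(-598 - 598*I*sqrt(598)) ≈ -419.22 - 87.275*I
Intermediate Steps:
c(f) = sqrt(f + f**(3/2)) (c(f) = sqrt(f**(3/2) + f) = sqrt(f + f**(3/2)))
J(-187, -503) + c(-598) = -503 + sqrt(-598 + (-598)**(3/2)) = -503 + sqrt(-598 - 598*I*sqrt(598))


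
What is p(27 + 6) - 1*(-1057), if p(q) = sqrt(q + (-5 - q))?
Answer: 1057 + I*sqrt(5) ≈ 1057.0 + 2.2361*I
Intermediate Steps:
p(q) = I*sqrt(5) (p(q) = sqrt(-5) = I*sqrt(5))
p(27 + 6) - 1*(-1057) = I*sqrt(5) - 1*(-1057) = I*sqrt(5) + 1057 = 1057 + I*sqrt(5)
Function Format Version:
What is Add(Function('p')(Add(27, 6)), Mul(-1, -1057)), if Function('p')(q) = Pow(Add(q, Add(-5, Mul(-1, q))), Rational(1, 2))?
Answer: Add(1057, Mul(I, Pow(5, Rational(1, 2)))) ≈ Add(1057.0, Mul(2.2361, I))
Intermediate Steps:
Function('p')(q) = Mul(I, Pow(5, Rational(1, 2))) (Function('p')(q) = Pow(-5, Rational(1, 2)) = Mul(I, Pow(5, Rational(1, 2))))
Add(Function('p')(Add(27, 6)), Mul(-1, -1057)) = Add(Mul(I, Pow(5, Rational(1, 2))), Mul(-1, -1057)) = Add(Mul(I, Pow(5, Rational(1, 2))), 1057) = Add(1057, Mul(I, Pow(5, Rational(1, 2))))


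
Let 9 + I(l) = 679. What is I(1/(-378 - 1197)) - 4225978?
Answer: -4225308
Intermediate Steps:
I(l) = 670 (I(l) = -9 + 679 = 670)
I(1/(-378 - 1197)) - 4225978 = 670 - 4225978 = -4225308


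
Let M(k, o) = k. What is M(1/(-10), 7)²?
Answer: 1/100 ≈ 0.010000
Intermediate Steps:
M(1/(-10), 7)² = (1/(-10))² = (-⅒)² = 1/100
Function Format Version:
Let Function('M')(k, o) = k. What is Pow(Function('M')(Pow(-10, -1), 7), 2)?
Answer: Rational(1, 100) ≈ 0.010000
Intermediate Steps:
Pow(Function('M')(Pow(-10, -1), 7), 2) = Pow(Pow(-10, -1), 2) = Pow(Rational(-1, 10), 2) = Rational(1, 100)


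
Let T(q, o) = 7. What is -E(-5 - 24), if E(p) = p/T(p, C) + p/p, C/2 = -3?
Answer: 22/7 ≈ 3.1429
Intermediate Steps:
C = -6 (C = 2*(-3) = -6)
E(p) = 1 + p/7 (E(p) = p/7 + p/p = p*(⅐) + 1 = p/7 + 1 = 1 + p/7)
-E(-5 - 24) = -(1 + (-5 - 24)/7) = -(1 + (⅐)*(-29)) = -(1 - 29/7) = -1*(-22/7) = 22/7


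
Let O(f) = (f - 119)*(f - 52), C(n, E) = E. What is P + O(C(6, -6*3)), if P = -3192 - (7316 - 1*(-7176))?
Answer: -8094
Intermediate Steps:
O(f) = (-119 + f)*(-52 + f)
P = -17684 (P = -3192 - (7316 + 7176) = -3192 - 1*14492 = -3192 - 14492 = -17684)
P + O(C(6, -6*3)) = -17684 + (6188 + (-6*3)² - (-1026)*3) = -17684 + (6188 + (-18)² - 171*(-18)) = -17684 + (6188 + 324 + 3078) = -17684 + 9590 = -8094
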